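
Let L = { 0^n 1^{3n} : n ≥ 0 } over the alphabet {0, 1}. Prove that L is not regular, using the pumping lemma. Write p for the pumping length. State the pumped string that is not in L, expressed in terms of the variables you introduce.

0^{p+k} 1^{3p}

Suppose for contradiction that L is regular, and let p be the pumping length.
Choose w = 0^p 1^{3p}, which is in L with |w| = 4p ≥ p.
Write w = xyz as guaranteed by the lemma, with |xy| ≤ p and |y| ≥ 1.
Because |xy| ≤ p and w begins with p copies of 0, we have y = 0^k with 1 ≤ k ≤ p.
Pump with i = 2: xy^2z = 0^{p+k} 1^{3p}. For this to lie in L we would need 3p = 3(p+k), which forces k = 0. But k ≥ 1, so xy^2z ∉ L.
This contradicts the pumping lemma, so L is not regular.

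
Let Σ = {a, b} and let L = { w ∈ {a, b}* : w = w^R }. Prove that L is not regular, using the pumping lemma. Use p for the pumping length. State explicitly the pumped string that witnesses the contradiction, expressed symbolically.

a^{p+k} b a^p

Suppose for contradiction that L is regular, and let p be the pumping length.
Take w = a^p b a^p, a palindrome of length 2p+1 ≥ p.
By the pumping lemma, w = xyz with |xy| ≤ p and y is nonempty.
The first p characters of w are a's, so xy (and hence y) consists only of a's. Write y = a^k, 1 ≤ k ≤ p.
Pump with i = 2: xy^2z = a^{p+k} b a^p. Its reverse is a^p b a^{p+k}, which differs from xy^2z since k ≥ 1. So xy^2z is not a palindrome and xy^2z ∉ L.
This is a contradiction; hence L is not regular.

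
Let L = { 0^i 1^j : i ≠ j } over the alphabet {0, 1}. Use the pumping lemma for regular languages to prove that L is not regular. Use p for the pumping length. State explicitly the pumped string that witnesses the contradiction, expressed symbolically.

0^{p+p!} 1^{p+p!}

Assume L is regular; let p be its pumping constant.
Choose w = 0^p 1^{p+p!}. Since p ≠ p+p!, w ∈ L; and |w| ≥ p.
By the pumping lemma, w = xyz with |xy| ≤ p and |y| ≥ 1.
The first p characters of w are 0's, so xy (and hence y) consists only of 0's. Write y = 0^k, 1 ≤ k ≤ p.
Since 1 ≤ k ≤ p, k divides p!; set t = 1 + p!/k. Then xy^t z has p + (p!/k)·k = p + p! copies of 0. Now the 0-count equals the 1-count, so i ≠ j fails. So xy^t z = 0^{p+p!} 1^{p+p!} ∉ L.
Contradiction. Therefore L is not regular.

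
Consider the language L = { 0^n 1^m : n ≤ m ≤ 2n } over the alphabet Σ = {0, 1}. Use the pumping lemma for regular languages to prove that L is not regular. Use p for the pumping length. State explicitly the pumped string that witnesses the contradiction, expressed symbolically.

0^{p+k} 1^p

Assume L is regular. Let p be the pumping length given by the pumping lemma.
Take w = 0^p 1^p ∈ L (since p ≤ p ≤ 2p), with |w| = 2p ≥ p.
Write w = xyz as guaranteed by the lemma, with |xy| ≤ p and |y| ≥ 1.
Because |xy| ≤ p and w begins with p copies of 0, we have y = 0^k with 1 ≤ k ≤ p.
Pump with i = 2: xy^2z = 0^{p+k} 1^p. Now n = p+k > p = m, so the condition n ≤ m fails. Thus xy^2z ∉ L.
This contradicts the pumping lemma, so L is not regular.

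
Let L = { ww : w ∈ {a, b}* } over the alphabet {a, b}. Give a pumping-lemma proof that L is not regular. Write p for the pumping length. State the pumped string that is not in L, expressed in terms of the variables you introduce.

Assume L is regular. Let p be the pumping length given by the pumping lemma.
Take w = a^p b^p a^p b^p = uu where u = a^pb^p; then w ∈ L and |w| = 4p ≥ p.
Write w = xyz as guaranteed by the lemma, with |xy| ≤ p and y is nonempty.
The first p characters of w are a's, so xy (and hence y) consists only of a's. Write y = a^k, 1 ≤ k ≤ p.
Pump with i = 2: xy^2z = a^{p+k} b^p a^p b^p, of length 4p+k. Suppose this equals vv. The string starts with a and ends with b, so v does too; thus the boundary between the two copies of v is a b→a transition. There is exactly one such transition, at position 2p+k, so |v| = 2p+k and |vv| = 4p+2k ≠ 4p+k since k ≥ 1. So xy^2z ∉ L.
This is a contradiction; hence L is not regular.

a^{p+k} b^p a^p b^p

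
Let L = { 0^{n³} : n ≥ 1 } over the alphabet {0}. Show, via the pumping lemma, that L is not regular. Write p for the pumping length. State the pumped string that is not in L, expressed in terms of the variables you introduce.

Toward a contradiction, assume L is regular with pumping length p.
Take w = 0^{p³} ∈ L with |w| = p³ ≥ p.
By the pumping lemma, w = xyz with |xy| ≤ p and |y| ≥ 1.
Then y = 0^k for some k with 1 ≤ k ≤ p.
Pump with i = 2: xy^2z = 0^{p³+k}. Since 1 ≤ k ≤ p, p³ < p³+k ≤ p³+p < p³+3p²+3p+1 = (p+1)³, so p³+k is not a perfect cube. So xy^2z ∉ L.
This is a contradiction; hence L is not regular.

0^{p³+k}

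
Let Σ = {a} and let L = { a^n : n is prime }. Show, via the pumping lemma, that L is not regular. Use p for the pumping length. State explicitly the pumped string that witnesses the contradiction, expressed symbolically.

Assume L is regular; let p be its pumping constant.
Let q be a prime with q ≥ p+2 (infinitely many primes exist), and take w = a^q ∈ L with |w| = q ≥ p.
Write w = xyz as guaranteed by the lemma, with |xy| ≤ p and |y| ≥ 1.
Then y = a^k for some k with 1 ≤ k ≤ p.
Since 1 ≤ k ≤ p, |xz| = q-k. Pump with i = q+1: |xy^{q+1}z| = (q-k)+(q+1)k = q+qk = q(1+k), which is composite (both factors ≥ 2). So xy^{q+1}z = a^{q(1+k)} ∉ L.
Contradiction. Therefore L is not regular.

a^{q(1+k)}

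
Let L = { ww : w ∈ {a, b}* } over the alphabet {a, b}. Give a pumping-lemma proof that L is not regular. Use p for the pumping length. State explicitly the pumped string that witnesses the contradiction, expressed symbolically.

a^{p+k} b^p a^p b^p

Toward a contradiction, assume L is regular with pumping length p.
Take w = a^p b^p a^p b^p = uu where u = a^pb^p; then w ∈ L and |w| = 4p ≥ p.
The pumping lemma gives a decomposition w = xyz where |xy| ≤ p and y is nonempty.
The first p characters of w are a's, so xy (and hence y) consists only of a's. Write y = a^k, 1 ≤ k ≤ p.
Pump with i = 2: xy^2z = a^{p+k} b^p a^p b^p, of length 4p+k. Suppose this equals vv. The string starts with a and ends with b, so v does too; thus the boundary between the two copies of v is a b→a transition. There is exactly one such transition, at position 2p+k, so |v| = 2p+k and |vv| = 4p+2k ≠ 4p+k since k ≥ 1. So xy^2z ∉ L.
This contradicts the pumping lemma, so L is not regular.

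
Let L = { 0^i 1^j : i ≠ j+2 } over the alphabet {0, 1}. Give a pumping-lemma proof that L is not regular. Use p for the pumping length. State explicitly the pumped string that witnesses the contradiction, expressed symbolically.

0^{p+p!} 1^{p+p!-2}

Toward a contradiction, assume L is regular with pumping length p.
Choose w = 0^p 1^{p+p!-2}. Since p ≠ (p+p!-2)+2 = p+p!, w ∈ L; and |w| ≥ p.
The pumping lemma gives a decomposition w = xyz where |xy| ≤ p and |y| ≥ 1.
Because |xy| ≤ p and w begins with p copies of 0, we have y = 0^k with 1 ≤ k ≤ p.
Since 1 ≤ k ≤ p, k divides p!; set t = 1 + p!/k. Then xy^t z has p + (p!/k)·k = p + p! copies of 0. Now the 0-count is p+p! and (1-count)+2 = (p+p!-2)+2 = p+p!, so i ≠ j+2 fails. So xy^t z = 0^{p+p!} 1^{p+p!-2} ∉ L.
This contradicts the pumping lemma, so L is not regular.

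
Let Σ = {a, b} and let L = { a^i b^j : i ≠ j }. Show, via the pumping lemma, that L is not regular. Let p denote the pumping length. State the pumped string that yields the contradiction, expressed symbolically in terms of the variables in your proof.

Suppose for contradiction that L is regular, and let p be the pumping length.
Choose w = a^p b^{p+p!}. Since p ≠ p+p!, w ∈ L; and |w| ≥ p.
By the pumping lemma, w = xyz with |xy| ≤ p and |y| > 0.
Because |xy| ≤ p and w begins with p copies of a, we have y = a^k with 1 ≤ k ≤ p.
Since 1 ≤ k ≤ p, k divides p!; set t = 1 + p!/k. Then xy^t z has p + (p!/k)·k = p + p! copies of a. Now the a-count equals the b-count, so i ≠ j fails. So xy^t z = a^{p+p!} b^{p+p!} ∉ L.
This contradicts the pumping lemma, so L is not regular.

a^{p+p!} b^{p+p!}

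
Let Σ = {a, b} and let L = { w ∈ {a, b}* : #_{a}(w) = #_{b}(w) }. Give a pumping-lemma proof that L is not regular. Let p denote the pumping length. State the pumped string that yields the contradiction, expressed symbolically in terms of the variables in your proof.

a^{p+k} b^p

Assume L is regular. Let p be the pumping length given by the pumping lemma.
Choose w = a^p b^p ∈ L with |w| = 2p ≥ p.
Write w = xyz as guaranteed by the lemma, with |xy| ≤ p and |y| > 0.
Because |xy| ≤ p and w begins with p copies of a, we have y = a^k with 1 ≤ k ≤ p.
Pump with i = 2: xy^2z = a^{p+k} b^p has p+k occurrences of a but only p of b. Since k ≥ 1 the counts differ, so xy^2z ∉ L.
This contradicts the pumping lemma, so L is not regular.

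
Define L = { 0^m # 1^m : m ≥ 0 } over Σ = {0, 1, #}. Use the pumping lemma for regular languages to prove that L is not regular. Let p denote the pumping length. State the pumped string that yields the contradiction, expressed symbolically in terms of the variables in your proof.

0^{p+k} # 1^p

Suppose for contradiction that L is regular, and let p be the pumping length.
Take w = 0^p # 1^p ∈ L with |w| = 2p+1 ≥ p.
Write w = xyz as guaranteed by the lemma, with |xy| ≤ p and |y| > 0.
Because |xy| ≤ p and w begins with p copies of 0, we have y = 0^k with 1 ≤ k ≤ p.
Pump with i = 2: xy^2z = 0^{p+k} # 1^p, which would require p+k = p. But k ≥ 1, so xy^2z ∉ L.
This is a contradiction; hence L is not regular.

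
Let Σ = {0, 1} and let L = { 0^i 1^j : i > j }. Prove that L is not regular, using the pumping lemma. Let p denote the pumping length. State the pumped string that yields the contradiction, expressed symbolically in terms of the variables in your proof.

Suppose for contradiction that L is regular, and let p be the pumping length.
Choose w = 0^{p+1} 1^p ∈ L, with |w| = 2p+1 ≥ p.
The pumping lemma gives a decomposition w = xyz where |xy| ≤ p and |y| ≥ 1.
Since the first p symbols of w are all 0's and |xy| ≤ p, y lies entirely in the leading 0-block: y = 0^k for some k with 1 ≤ k ≤ p.
Consider xy^0z = xz = 0^{p+1-k} 1^p. Since k ≥ 1, the 0-count p+1-k is at most p, so i > j fails; thus xz ∉ L.
This contradicts the pumping lemma, so L is not regular.

0^{p+1-k} 1^p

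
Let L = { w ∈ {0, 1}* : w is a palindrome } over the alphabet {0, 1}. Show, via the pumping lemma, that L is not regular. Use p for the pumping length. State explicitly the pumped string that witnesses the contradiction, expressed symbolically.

0^{p+k} 1 0^p

Suppose for contradiction that L is regular, and let p be the pumping length.
Take w = 0^p 1 0^p, a palindrome of length 2p+1 ≥ p.
The pumping lemma gives a decomposition w = xyz where |xy| ≤ p and y is nonempty.
The first p characters of w are 0's, so xy (and hence y) consists only of 0's. Write y = 0^k, 1 ≤ k ≤ p.
Pump with i = 2: xy^2z = 0^{p+k} 1 0^p. Its reverse is 0^p 1 0^{p+k}, which differs from xy^2z since k ≥ 1. So xy^2z is not a palindrome and xy^2z ∉ L.
This is a contradiction; hence L is not regular.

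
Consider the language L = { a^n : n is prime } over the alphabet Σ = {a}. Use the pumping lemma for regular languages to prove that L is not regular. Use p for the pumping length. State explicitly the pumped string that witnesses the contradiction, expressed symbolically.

Suppose for contradiction that L is regular, and let p be the pumping length.
Let q be a prime with q ≥ p+2 (infinitely many primes exist), and take w = a^q ∈ L with |w| = q ≥ p.
By the pumping lemma, w = xyz with |xy| ≤ p and |y| > 0.
Then y = a^k for some k with 1 ≤ k ≤ p.
Since 1 ≤ k ≤ p, |xz| = q-k. Pump with i = q+1: |xy^{q+1}z| = (q-k)+(q+1)k = q+qk = q(1+k), which is composite (both factors ≥ 2). So xy^{q+1}z = a^{q(1+k)} ∉ L.
Contradiction. Therefore L is not regular.

a^{q(1+k)}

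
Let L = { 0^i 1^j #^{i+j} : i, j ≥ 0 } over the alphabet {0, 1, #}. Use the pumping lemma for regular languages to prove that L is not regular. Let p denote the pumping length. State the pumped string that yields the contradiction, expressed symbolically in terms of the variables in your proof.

Suppose for contradiction that L is regular, and let p be the pumping length.
Take w = 0^p 1^p #^{2p} ∈ L (with i=j=p, i+j=2p), |w| = 4p ≥ p.
By the pumping lemma, w = xyz with |xy| ≤ p and |y| > 0.
Since the first p symbols of w are all 0's and |xy| ≤ p, y lies entirely in the leading 0-block: y = 0^k for some k with 1 ≤ k ≤ p.
Consider xy^2z = 0^{p+k} 1^p #^{2p}. Now the 0- and 1-counts sum to 2p+k, but the #-count is 2p ≠ 2p+k. So xy^2z ∉ L.
This is a contradiction; hence L is not regular.

0^{p+k} 1^p #^{2p}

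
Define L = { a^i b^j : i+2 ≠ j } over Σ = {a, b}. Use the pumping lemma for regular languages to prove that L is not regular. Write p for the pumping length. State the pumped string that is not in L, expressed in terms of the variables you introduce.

a^{p+p!} b^{p+p!+2}

Assume L is regular. Let p be the pumping length given by the pumping lemma.
Choose w = a^p b^{p+p!+2}. Since p ≠ (p+p!+2)-2 = p+p!, w ∈ L; and |w| ≥ p.
Write w = xyz as guaranteed by the lemma, with |xy| ≤ p and y is nonempty.
Since the first p symbols of w are all a's and |xy| ≤ p, y lies entirely in the leading a-block: y = a^k for some k with 1 ≤ k ≤ p.
Since 1 ≤ k ≤ p, k divides p!; set t = 1 + p!/k. Then xy^t z has p + (p!/k)·k = p + p! copies of a. Now the a-count is p+p! and (b-count)-2 = (p+p!+2)-2 = p+p!, so i+2 ≠ j fails. So xy^t z = a^{p+p!} b^{p+p!+2} ∉ L.
This contradicts the pumping lemma, so L is not regular.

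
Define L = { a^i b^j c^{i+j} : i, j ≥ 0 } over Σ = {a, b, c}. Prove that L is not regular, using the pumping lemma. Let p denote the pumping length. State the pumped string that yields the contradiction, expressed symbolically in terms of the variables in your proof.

a^{p+k} b^p c^{2p}

Assume L is regular. Let p be the pumping length given by the pumping lemma.
Take w = a^p b^p c^{2p} ∈ L (with i=j=p, i+j=2p), |w| = 4p ≥ p.
By the pumping lemma, w = xyz with |xy| ≤ p and |y| > 0.
Because |xy| ≤ p and w begins with p copies of a, we have y = a^k with 1 ≤ k ≤ p.
Consider xy^2z = a^{p+k} b^p c^{2p}. Now the a- and b-counts sum to 2p+k, but the c-count is 2p ≠ 2p+k. So xy^2z ∉ L.
This is a contradiction; hence L is not regular.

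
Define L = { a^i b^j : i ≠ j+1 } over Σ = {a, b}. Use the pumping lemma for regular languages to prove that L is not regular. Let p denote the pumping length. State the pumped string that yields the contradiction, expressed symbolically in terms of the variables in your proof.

Assume L is regular. Let p be the pumping length given by the pumping lemma.
Choose w = a^p b^{p+p!-1}. Since p ≠ (p+p!-1)+1 = p+p!, w ∈ L; and |w| ≥ p.
The pumping lemma gives a decomposition w = xyz where |xy| ≤ p and y is nonempty.
Since the first p symbols of w are all a's and |xy| ≤ p, y lies entirely in the leading a-block: y = a^k for some k with 1 ≤ k ≤ p.
Since 1 ≤ k ≤ p, k divides p!; set t = 1 + p!/k. Then xy^t z has p + (p!/k)·k = p + p! copies of a. Now the a-count is p+p! and (b-count)+1 = (p+p!-1)+1 = p+p!, so i ≠ j+1 fails. So xy^t z = a^{p+p!} b^{p+p!-1} ∉ L.
This is a contradiction; hence L is not regular.

a^{p+p!} b^{p+p!-1}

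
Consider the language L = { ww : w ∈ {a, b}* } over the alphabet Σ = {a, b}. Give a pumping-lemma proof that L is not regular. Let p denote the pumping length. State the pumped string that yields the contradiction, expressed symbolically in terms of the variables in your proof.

Suppose for contradiction that L is regular, and let p be the pumping length.
Take w = a^p b^p a^p b^p = uu where u = a^pb^p; then w ∈ L and |w| = 4p ≥ p.
The pumping lemma gives a decomposition w = xyz where |xy| ≤ p and |y| > 0.
Because |xy| ≤ p and w begins with p copies of a, we have y = a^k with 1 ≤ k ≤ p.
Pump with i = 2: xy^2z = a^{p+k} b^p a^p b^p, of length 4p+k. Suppose this equals vv. The string starts with a and ends with b, so v does too; thus the boundary between the two copies of v is a b→a transition. There is exactly one such transition, at position 2p+k, so |v| = 2p+k and |vv| = 4p+2k ≠ 4p+k since k ≥ 1. So xy^2z ∉ L.
This is a contradiction; hence L is not regular.

a^{p+k} b^p a^p b^p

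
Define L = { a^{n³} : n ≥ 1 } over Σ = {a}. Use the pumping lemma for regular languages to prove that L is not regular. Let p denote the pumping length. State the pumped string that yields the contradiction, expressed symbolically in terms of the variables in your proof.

a^{p³+k}

Assume L is regular; let p be its pumping constant.
Take w = a^{p³} ∈ L with |w| = p³ ≥ p.
By the pumping lemma, w = xyz with |xy| ≤ p and y is nonempty.
Then y = a^k for some k with 1 ≤ k ≤ p.
Pump with i = 2: xy^2z = a^{p³+k}. Since 1 ≤ k ≤ p, p³ < p³+k ≤ p³+p < p³+3p²+3p+1 = (p+1)³, so p³+k is not a perfect cube. So xy^2z ∉ L.
This contradicts the pumping lemma, so L is not regular.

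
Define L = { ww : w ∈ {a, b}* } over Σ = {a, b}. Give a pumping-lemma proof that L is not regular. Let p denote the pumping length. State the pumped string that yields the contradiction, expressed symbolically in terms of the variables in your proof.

Suppose for contradiction that L is regular, and let p be the pumping length.
Take w = a^p b^p a^p b^p = uu where u = a^pb^p; then w ∈ L and |w| = 4p ≥ p.
By the pumping lemma, w = xyz with |xy| ≤ p and |y| ≥ 1.
The first p characters of w are a's, so xy (and hence y) consists only of a's. Write y = a^k, 1 ≤ k ≤ p.
Pump with i = 2: xy^2z = a^{p+k} b^p a^p b^p, of length 4p+k. Suppose this equals vv. The string starts with a and ends with b, so v does too; thus the boundary between the two copies of v is a b→a transition. There is exactly one such transition, at position 2p+k, so |v| = 2p+k and |vv| = 4p+2k ≠ 4p+k since k ≥ 1. So xy^2z ∉ L.
This is a contradiction; hence L is not regular.

a^{p+k} b^p a^p b^p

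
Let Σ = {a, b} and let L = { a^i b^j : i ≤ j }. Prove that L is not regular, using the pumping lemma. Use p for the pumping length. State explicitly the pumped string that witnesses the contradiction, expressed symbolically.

a^{p+k} b^p

Assume L is regular. Let p be the pumping length given by the pumping lemma.
Choose w = a^p b^p ∈ L, with |w| = 2p ≥ p.
The pumping lemma gives a decomposition w = xyz where |xy| ≤ p and |y| > 0.
Since the first p symbols of w are all a's and |xy| ≤ p, y lies entirely in the leading a-block: y = a^k for some k with 1 ≤ k ≤ p.
Consider xy^2z = a^{p+k} b^p. Since k ≥ 1, the a-count p+k exceeds the b-count p, so i ≤ j fails; thus xy^2z ∉ L.
This is a contradiction; hence L is not regular.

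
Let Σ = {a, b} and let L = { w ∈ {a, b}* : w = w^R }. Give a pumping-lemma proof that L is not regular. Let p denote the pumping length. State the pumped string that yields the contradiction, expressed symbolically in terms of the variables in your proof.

Suppose for contradiction that L is regular, and let p be the pumping length.
Take w = a^p b a^p, a palindrome of length 2p+1 ≥ p.
Write w = xyz as guaranteed by the lemma, with |xy| ≤ p and y is nonempty.
Since the first p symbols of w are all a's and |xy| ≤ p, y lies entirely in the leading a-block: y = a^k for some k with 1 ≤ k ≤ p.
Pump with i = 2: xy^2z = a^{p+k} b a^p. Its reverse is a^p b a^{p+k}, which differs from xy^2z since k ≥ 1. So xy^2z is not a palindrome and xy^2z ∉ L.
Contradiction. Therefore L is not regular.

a^{p+k} b a^p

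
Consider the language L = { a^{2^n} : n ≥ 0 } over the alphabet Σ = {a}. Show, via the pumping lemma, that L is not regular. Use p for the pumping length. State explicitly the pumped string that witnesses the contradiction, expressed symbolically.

Toward a contradiction, assume L is regular with pumping length p.
Take w = a^{2^p} ∈ L with |w| = 2^p ≥ p.
By the pumping lemma, w = xyz with |xy| ≤ p and |y| > 0.
Then y = a^k for some k with 1 ≤ k ≤ p.
Pump with i = 2: xy^2z = a^{2^p+k}. Since 1 ≤ k ≤ p < 2^p, we have 2^p < 2^p+k < 2^{p+1}, so 2^p+k is not a power of 2. So xy^2z ∉ L.
This is a contradiction; hence L is not regular.

a^{2^p+k}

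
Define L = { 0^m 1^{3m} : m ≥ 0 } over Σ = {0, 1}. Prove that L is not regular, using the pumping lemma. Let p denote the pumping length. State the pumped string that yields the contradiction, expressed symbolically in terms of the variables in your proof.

0^{p+k} 1^{3p}

Assume L is regular. Let p be the pumping length given by the pumping lemma.
Let w = 0^p 1^{3p} ∈ L; note |w| = 4p ≥ p.
By the pumping lemma, w = xyz with |xy| ≤ p and |y| > 0.
Because |xy| ≤ p and w begins with p copies of 0, we have y = 0^k with 1 ≤ k ≤ p.
Pump with i = 2: xy^2z = 0^{p+k} 1^{3p}. For this to lie in L we would need 3p = 3(p+k), which forces k = 0. But k ≥ 1, so xy^2z ∉ L.
This contradicts the pumping lemma, so L is not regular.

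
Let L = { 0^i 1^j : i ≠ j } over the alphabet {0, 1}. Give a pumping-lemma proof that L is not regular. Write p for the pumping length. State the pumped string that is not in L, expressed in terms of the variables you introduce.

0^{p+p!} 1^{p+p!}

Suppose for contradiction that L is regular, and let p be the pumping length.
Choose w = 0^p 1^{p+p!}. Since p ≠ p+p!, w ∈ L; and |w| ≥ p.
The pumping lemma gives a decomposition w = xyz where |xy| ≤ p and |y| > 0.
Since the first p symbols of w are all 0's and |xy| ≤ p, y lies entirely in the leading 0-block: y = 0^k for some k with 1 ≤ k ≤ p.
Since 1 ≤ k ≤ p, k divides p!; set t = 1 + p!/k. Then xy^t z has p + (p!/k)·k = p + p! copies of 0. Now the 0-count equals the 1-count, so i ≠ j fails. So xy^t z = 0^{p+p!} 1^{p+p!} ∉ L.
This contradicts the pumping lemma, so L is not regular.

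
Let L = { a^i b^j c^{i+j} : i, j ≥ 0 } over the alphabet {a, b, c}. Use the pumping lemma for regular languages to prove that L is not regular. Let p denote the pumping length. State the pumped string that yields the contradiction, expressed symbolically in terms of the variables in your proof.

a^{p+k} b^p c^{2p}

Assume L is regular; let p be its pumping constant.
Take w = a^p b^p c^{2p} ∈ L (with i=j=p, i+j=2p), |w| = 4p ≥ p.
By the pumping lemma, w = xyz with |xy| ≤ p and |y| ≥ 1.
Because |xy| ≤ p and w begins with p copies of a, we have y = a^k with 1 ≤ k ≤ p.
Consider xy^2z = a^{p+k} b^p c^{2p}. Now the a- and b-counts sum to 2p+k, but the c-count is 2p ≠ 2p+k. So xy^2z ∉ L.
This contradicts the pumping lemma, so L is not regular.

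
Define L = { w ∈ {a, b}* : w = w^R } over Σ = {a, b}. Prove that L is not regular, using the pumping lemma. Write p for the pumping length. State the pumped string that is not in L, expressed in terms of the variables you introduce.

a^{p+k} b a^p

Assume L is regular; let p be its pumping constant.
Take w = a^p b a^p, a palindrome of length 2p+1 ≥ p.
The pumping lemma gives a decomposition w = xyz where |xy| ≤ p and |y| > 0.
The first p characters of w are a's, so xy (and hence y) consists only of a's. Write y = a^k, 1 ≤ k ≤ p.
Pump with i = 2: xy^2z = a^{p+k} b a^p. Its reverse is a^p b a^{p+k}, which differs from xy^2z since k ≥ 1. So xy^2z is not a palindrome and xy^2z ∉ L.
This contradicts the pumping lemma, so L is not regular.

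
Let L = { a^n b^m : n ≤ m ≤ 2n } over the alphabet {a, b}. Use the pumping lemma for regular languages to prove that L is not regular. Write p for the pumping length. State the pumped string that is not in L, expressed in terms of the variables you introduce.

Toward a contradiction, assume L is regular with pumping length p.
Take w = a^p b^p ∈ L (since p ≤ p ≤ 2p), with |w| = 2p ≥ p.
The pumping lemma gives a decomposition w = xyz where |xy| ≤ p and |y| ≥ 1.
Since the first p symbols of w are all a's and |xy| ≤ p, y lies entirely in the leading a-block: y = a^k for some k with 1 ≤ k ≤ p.
Pump with i = 2: xy^2z = a^{p+k} b^p. Now n = p+k > p = m, so the condition n ≤ m fails. Thus xy^2z ∉ L.
This is a contradiction; hence L is not regular.

a^{p+k} b^p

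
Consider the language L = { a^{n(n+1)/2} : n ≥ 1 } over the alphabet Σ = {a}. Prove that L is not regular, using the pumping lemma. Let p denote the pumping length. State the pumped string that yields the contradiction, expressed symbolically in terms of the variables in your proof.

a^{p(p+1)/2+k}

Suppose for contradiction that L is regular, and let p be the pumping length.
Take w = a^{p(p+1)/2} ∈ L with |w| = p(p+1)/2 ≥ p.
The pumping lemma gives a decomposition w = xyz where |xy| ≤ p and |y| ≥ 1.
Then y = a^k for some k with 1 ≤ k ≤ p.
Pump with i = 2: xy^2z = a^{p(p+1)/2+k}. Since 1 ≤ k ≤ p, p(p+1)/2 < p(p+1)/2+k ≤ p(p+1)/2+p < (p+1)(p+2)/2, so p(p+1)/2+k is strictly between consecutive triangular numbers. So xy^2z ∉ L.
Contradiction. Therefore L is not regular.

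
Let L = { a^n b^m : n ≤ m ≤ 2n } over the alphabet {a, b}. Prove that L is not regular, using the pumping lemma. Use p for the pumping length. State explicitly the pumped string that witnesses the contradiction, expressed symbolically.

a^{p+k} b^p

Suppose for contradiction that L is regular, and let p be the pumping length.
Take w = a^p b^p ∈ L (since p ≤ p ≤ 2p), with |w| = 2p ≥ p.
Write w = xyz as guaranteed by the lemma, with |xy| ≤ p and |y| ≥ 1.
The first p characters of w are a's, so xy (and hence y) consists only of a's. Write y = a^k, 1 ≤ k ≤ p.
Pump with i = 2: xy^2z = a^{p+k} b^p. Now n = p+k > p = m, so the condition n ≤ m fails. Thus xy^2z ∉ L.
This contradicts the pumping lemma, so L is not regular.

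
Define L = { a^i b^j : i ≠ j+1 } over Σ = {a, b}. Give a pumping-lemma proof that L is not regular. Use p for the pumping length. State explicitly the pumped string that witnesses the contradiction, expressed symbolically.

a^{p+p!} b^{p+p!-1}

Assume L is regular; let p be its pumping constant.
Choose w = a^p b^{p+p!-1}. Since p ≠ (p+p!-1)+1 = p+p!, w ∈ L; and |w| ≥ p.
Write w = xyz as guaranteed by the lemma, with |xy| ≤ p and y is nonempty.
The first p characters of w are a's, so xy (and hence y) consists only of a's. Write y = a^k, 1 ≤ k ≤ p.
Since 1 ≤ k ≤ p, k divides p!; set t = 1 + p!/k. Then xy^t z has p + (p!/k)·k = p + p! copies of a. Now the a-count is p+p! and (b-count)+1 = (p+p!-1)+1 = p+p!, so i ≠ j+1 fails. So xy^t z = a^{p+p!} b^{p+p!-1} ∉ L.
This contradicts the pumping lemma, so L is not regular.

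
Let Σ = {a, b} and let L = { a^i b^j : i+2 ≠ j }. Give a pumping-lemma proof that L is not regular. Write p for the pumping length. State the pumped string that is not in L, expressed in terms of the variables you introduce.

a^{p+p!} b^{p+p!+2}

Assume L is regular. Let p be the pumping length given by the pumping lemma.
Choose w = a^p b^{p+p!+2}. Since p ≠ (p+p!+2)-2 = p+p!, w ∈ L; and |w| ≥ p.
Write w = xyz as guaranteed by the lemma, with |xy| ≤ p and |y| > 0.
The first p characters of w are a's, so xy (and hence y) consists only of a's. Write y = a^k, 1 ≤ k ≤ p.
Since 1 ≤ k ≤ p, k divides p!; set t = 1 + p!/k. Then xy^t z has p + (p!/k)·k = p + p! copies of a. Now the a-count is p+p! and (b-count)-2 = (p+p!+2)-2 = p+p!, so i+2 ≠ j fails. So xy^t z = a^{p+p!} b^{p+p!+2} ∉ L.
This contradicts the pumping lemma, so L is not regular.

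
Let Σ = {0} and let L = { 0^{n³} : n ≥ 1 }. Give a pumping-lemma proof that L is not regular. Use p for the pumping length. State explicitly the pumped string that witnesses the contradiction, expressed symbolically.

0^{p³+k}

Assume L is regular; let p be its pumping constant.
Take w = 0^{p³} ∈ L with |w| = p³ ≥ p.
Write w = xyz as guaranteed by the lemma, with |xy| ≤ p and |y| ≥ 1.
Then y = 0^k for some k with 1 ≤ k ≤ p.
Pump with i = 2: xy^2z = 0^{p³+k}. Since 1 ≤ k ≤ p, p³ < p³+k ≤ p³+p < p³+3p²+3p+1 = (p+1)³, so p³+k is not a perfect cube. So xy^2z ∉ L.
This contradicts the pumping lemma, so L is not regular.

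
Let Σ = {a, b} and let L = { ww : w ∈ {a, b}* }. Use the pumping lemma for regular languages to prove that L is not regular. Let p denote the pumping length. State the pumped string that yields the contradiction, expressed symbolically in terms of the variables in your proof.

Assume L is regular; let p be its pumping constant.
Take w = a^p b^p a^p b^p = uu where u = a^pb^p; then w ∈ L and |w| = 4p ≥ p.
By the pumping lemma, w = xyz with |xy| ≤ p and |y| ≥ 1.
The first p characters of w are a's, so xy (and hence y) consists only of a's. Write y = a^k, 1 ≤ k ≤ p.
Pump with i = 2: xy^2z = a^{p+k} b^p a^p b^p, of length 4p+k. Suppose this equals vv. The string starts with a and ends with b, so v does too; thus the boundary between the two copies of v is a b→a transition. There is exactly one such transition, at position 2p+k, so |v| = 2p+k and |vv| = 4p+2k ≠ 4p+k since k ≥ 1. So xy^2z ∉ L.
This is a contradiction; hence L is not regular.

a^{p+k} b^p a^p b^p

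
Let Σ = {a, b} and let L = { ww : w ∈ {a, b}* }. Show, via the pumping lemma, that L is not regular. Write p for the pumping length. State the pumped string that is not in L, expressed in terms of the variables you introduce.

Assume L is regular. Let p be the pumping length given by the pumping lemma.
Take w = a^p b^p a^p b^p = uu where u = a^pb^p; then w ∈ L and |w| = 4p ≥ p.
Write w = xyz as guaranteed by the lemma, with |xy| ≤ p and |y| > 0.
Because |xy| ≤ p and w begins with p copies of a, we have y = a^k with 1 ≤ k ≤ p.
Pump with i = 2: xy^2z = a^{p+k} b^p a^p b^p, of length 4p+k. Suppose this equals vv. The string starts with a and ends with b, so v does too; thus the boundary between the two copies of v is a b→a transition. There is exactly one such transition, at position 2p+k, so |v| = 2p+k and |vv| = 4p+2k ≠ 4p+k since k ≥ 1. So xy^2z ∉ L.
This is a contradiction; hence L is not regular.

a^{p+k} b^p a^p b^p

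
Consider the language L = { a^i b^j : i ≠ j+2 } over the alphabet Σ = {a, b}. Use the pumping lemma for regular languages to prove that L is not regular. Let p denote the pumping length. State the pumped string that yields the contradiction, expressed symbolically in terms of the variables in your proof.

a^{p+p!} b^{p+p!-2}

Assume L is regular; let p be its pumping constant.
Choose w = a^p b^{p+p!-2}. Since p ≠ (p+p!-2)+2 = p+p!, w ∈ L; and |w| ≥ p.
Write w = xyz as guaranteed by the lemma, with |xy| ≤ p and |y| > 0.
Since the first p symbols of w are all a's and |xy| ≤ p, y lies entirely in the leading a-block: y = a^k for some k with 1 ≤ k ≤ p.
Since 1 ≤ k ≤ p, k divides p!; set t = 1 + p!/k. Then xy^t z has p + (p!/k)·k = p + p! copies of a. Now the a-count is p+p! and (b-count)+2 = (p+p!-2)+2 = p+p!, so i ≠ j+2 fails. So xy^t z = a^{p+p!} b^{p+p!-2} ∉ L.
Contradiction. Therefore L is not regular.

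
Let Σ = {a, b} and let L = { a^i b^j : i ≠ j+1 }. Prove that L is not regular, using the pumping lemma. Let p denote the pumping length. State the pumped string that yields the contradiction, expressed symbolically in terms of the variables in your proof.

Assume L is regular; let p be its pumping constant.
Choose w = a^p b^{p+p!-1}. Since p ≠ (p+p!-1)+1 = p+p!, w ∈ L; and |w| ≥ p.
By the pumping lemma, w = xyz with |xy| ≤ p and |y| ≥ 1.
Since the first p symbols of w are all a's and |xy| ≤ p, y lies entirely in the leading a-block: y = a^k for some k with 1 ≤ k ≤ p.
Since 1 ≤ k ≤ p, k divides p!; set t = 1 + p!/k. Then xy^t z has p + (p!/k)·k = p + p! copies of a. Now the a-count is p+p! and (b-count)+1 = (p+p!-1)+1 = p+p!, so i ≠ j+1 fails. So xy^t z = a^{p+p!} b^{p+p!-1} ∉ L.
This is a contradiction; hence L is not regular.

a^{p+p!} b^{p+p!-1}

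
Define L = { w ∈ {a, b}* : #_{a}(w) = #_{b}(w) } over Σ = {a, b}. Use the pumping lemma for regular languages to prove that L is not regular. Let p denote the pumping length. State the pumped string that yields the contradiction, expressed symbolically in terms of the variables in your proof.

a^{p+k} b^p

Toward a contradiction, assume L is regular with pumping length p.
Choose w = a^p b^p ∈ L with |w| = 2p ≥ p.
The pumping lemma gives a decomposition w = xyz where |xy| ≤ p and y is nonempty.
The first p characters of w are a's, so xy (and hence y) consists only of a's. Write y = a^k, 1 ≤ k ≤ p.
Pump with i = 2: xy^2z = a^{p+k} b^p has p+k occurrences of a but only p of b. Since k ≥ 1 the counts differ, so xy^2z ∉ L.
This is a contradiction; hence L is not regular.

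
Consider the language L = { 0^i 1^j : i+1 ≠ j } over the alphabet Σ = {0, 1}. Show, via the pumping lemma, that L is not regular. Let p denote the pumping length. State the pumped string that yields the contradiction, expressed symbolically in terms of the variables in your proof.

0^{p+p!} 1^{p+p!+1}

Suppose for contradiction that L is regular, and let p be the pumping length.
Choose w = 0^p 1^{p+p!+1}. Since p ≠ (p+p!+1)-1 = p+p!, w ∈ L; and |w| ≥ p.
By the pumping lemma, w = xyz with |xy| ≤ p and |y| > 0.
Because |xy| ≤ p and w begins with p copies of 0, we have y = 0^k with 1 ≤ k ≤ p.
Since 1 ≤ k ≤ p, k divides p!; set t = 1 + p!/k. Then xy^t z has p + (p!/k)·k = p + p! copies of 0. Now the 0-count is p+p! and (1-count)-1 = (p+p!+1)-1 = p+p!, so i+1 ≠ j fails. So xy^t z = 0^{p+p!} 1^{p+p!+1} ∉ L.
This is a contradiction; hence L is not regular.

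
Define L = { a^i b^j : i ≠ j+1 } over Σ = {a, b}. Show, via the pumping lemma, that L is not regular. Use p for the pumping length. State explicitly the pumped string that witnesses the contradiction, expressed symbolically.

Toward a contradiction, assume L is regular with pumping length p.
Choose w = a^p b^{p+p!-1}. Since p ≠ (p+p!-1)+1 = p+p!, w ∈ L; and |w| ≥ p.
By the pumping lemma, w = xyz with |xy| ≤ p and |y| ≥ 1.
The first p characters of w are a's, so xy (and hence y) consists only of a's. Write y = a^k, 1 ≤ k ≤ p.
Since 1 ≤ k ≤ p, k divides p!; set t = 1 + p!/k. Then xy^t z has p + (p!/k)·k = p + p! copies of a. Now the a-count is p+p! and (b-count)+1 = (p+p!-1)+1 = p+p!, so i ≠ j+1 fails. So xy^t z = a^{p+p!} b^{p+p!-1} ∉ L.
This is a contradiction; hence L is not regular.

a^{p+p!} b^{p+p!-1}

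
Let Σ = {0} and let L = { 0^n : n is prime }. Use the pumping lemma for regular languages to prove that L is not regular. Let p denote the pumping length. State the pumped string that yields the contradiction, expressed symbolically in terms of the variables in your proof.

Assume L is regular. Let p be the pumping length given by the pumping lemma.
Let q be a prime with q ≥ p+2 (infinitely many primes exist), and take w = 0^q ∈ L with |w| = q ≥ p.
Write w = xyz as guaranteed by the lemma, with |xy| ≤ p and y is nonempty.
Then y = 0^k for some k with 1 ≤ k ≤ p.
Since 1 ≤ k ≤ p, |xz| = q-k. Pump with i = q+1: |xy^{q+1}z| = (q-k)+(q+1)k = q+qk = q(1+k), which is composite (both factors ≥ 2). So xy^{q+1}z = 0^{q(1+k)} ∉ L.
Contradiction. Therefore L is not regular.

0^{q(1+k)}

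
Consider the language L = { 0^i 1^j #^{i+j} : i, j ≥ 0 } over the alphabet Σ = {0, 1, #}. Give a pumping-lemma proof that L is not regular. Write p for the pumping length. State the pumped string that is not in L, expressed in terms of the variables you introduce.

Assume L is regular; let p be its pumping constant.
Take w = 0^p 1^p #^{2p} ∈ L (with i=j=p, i+j=2p), |w| = 4p ≥ p.
By the pumping lemma, w = xyz with |xy| ≤ p and |y| > 0.
The first p characters of w are 0's, so xy (and hence y) consists only of 0's. Write y = 0^k, 1 ≤ k ≤ p.
Consider xy^2z = 0^{p+k} 1^p #^{2p}. Now the 0- and 1-counts sum to 2p+k, but the #-count is 2p ≠ 2p+k. So xy^2z ∉ L.
This contradicts the pumping lemma, so L is not regular.

0^{p+k} 1^p #^{2p}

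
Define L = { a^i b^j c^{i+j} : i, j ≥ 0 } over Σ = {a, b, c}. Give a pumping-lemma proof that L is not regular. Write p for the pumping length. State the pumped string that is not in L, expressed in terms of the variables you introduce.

a^{p+k} b^p c^{2p}

Assume L is regular. Let p be the pumping length given by the pumping lemma.
Take w = a^p b^p c^{2p} ∈ L (with i=j=p, i+j=2p), |w| = 4p ≥ p.
Write w = xyz as guaranteed by the lemma, with |xy| ≤ p and y is nonempty.
The first p characters of w are a's, so xy (and hence y) consists only of a's. Write y = a^k, 1 ≤ k ≤ p.
Consider xy^2z = a^{p+k} b^p c^{2p}. Now the a- and b-counts sum to 2p+k, but the c-count is 2p ≠ 2p+k. So xy^2z ∉ L.
This is a contradiction; hence L is not regular.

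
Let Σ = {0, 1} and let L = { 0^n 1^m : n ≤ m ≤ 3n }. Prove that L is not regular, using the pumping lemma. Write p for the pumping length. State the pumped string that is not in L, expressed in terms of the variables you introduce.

Assume L is regular; let p be its pumping constant.
Take w = 0^p 1^p ∈ L (since p ≤ p ≤ 3p), with |w| = 2p ≥ p.
By the pumping lemma, w = xyz with |xy| ≤ p and y is nonempty.
Because |xy| ≤ p and w begins with p copies of 0, we have y = 0^k with 1 ≤ k ≤ p.
Pump with i = 2: xy^2z = 0^{p+k} 1^p. Now n = p+k > p = m, so the condition n ≤ m fails. Thus xy^2z ∉ L.
This is a contradiction; hence L is not regular.

0^{p+k} 1^p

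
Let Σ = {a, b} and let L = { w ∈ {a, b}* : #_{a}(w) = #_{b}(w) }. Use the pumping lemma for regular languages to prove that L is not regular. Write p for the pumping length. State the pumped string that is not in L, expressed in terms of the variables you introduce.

a^{p+k} b^p

Assume L is regular. Let p be the pumping length given by the pumping lemma.
Choose w = a^p b^p ∈ L with |w| = 2p ≥ p.
By the pumping lemma, w = xyz with |xy| ≤ p and |y| ≥ 1.
Since the first p symbols of w are all a's and |xy| ≤ p, y lies entirely in the leading a-block: y = a^k for some k with 1 ≤ k ≤ p.
Pump with i = 2: xy^2z = a^{p+k} b^p has p+k occurrences of a but only p of b. Since k ≥ 1 the counts differ, so xy^2z ∉ L.
This contradicts the pumping lemma, so L is not regular.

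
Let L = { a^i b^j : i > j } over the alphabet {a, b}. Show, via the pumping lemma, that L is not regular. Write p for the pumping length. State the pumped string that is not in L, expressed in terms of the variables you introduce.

Suppose for contradiction that L is regular, and let p be the pumping length.
Choose w = a^{p+1} b^p ∈ L, with |w| = 2p+1 ≥ p.
Write w = xyz as guaranteed by the lemma, with |xy| ≤ p and |y| > 0.
The first p characters of w are a's, so xy (and hence y) consists only of a's. Write y = a^k, 1 ≤ k ≤ p.
Consider xy^0z = xz = a^{p+1-k} b^p. Since k ≥ 1, the a-count p+1-k is at most p, so i > j fails; thus xz ∉ L.
Contradiction. Therefore L is not regular.

a^{p+1-k} b^p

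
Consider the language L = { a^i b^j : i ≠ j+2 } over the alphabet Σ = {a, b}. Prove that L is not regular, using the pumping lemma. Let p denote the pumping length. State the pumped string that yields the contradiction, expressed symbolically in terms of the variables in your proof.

Toward a contradiction, assume L is regular with pumping length p.
Choose w = a^p b^{p+p!-2}. Since p ≠ (p+p!-2)+2 = p+p!, w ∈ L; and |w| ≥ p.
The pumping lemma gives a decomposition w = xyz where |xy| ≤ p and |y| ≥ 1.
Because |xy| ≤ p and w begins with p copies of a, we have y = a^k with 1 ≤ k ≤ p.
Since 1 ≤ k ≤ p, k divides p!; set t = 1 + p!/k. Then xy^t z has p + (p!/k)·k = p + p! copies of a. Now the a-count is p+p! and (b-count)+2 = (p+p!-2)+2 = p+p!, so i ≠ j+2 fails. So xy^t z = a^{p+p!} b^{p+p!-2} ∉ L.
Contradiction. Therefore L is not regular.

a^{p+p!} b^{p+p!-2}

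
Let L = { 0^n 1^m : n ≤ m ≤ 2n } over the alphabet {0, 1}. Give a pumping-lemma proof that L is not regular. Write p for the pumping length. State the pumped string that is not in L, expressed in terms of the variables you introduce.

0^{p+k} 1^p

Toward a contradiction, assume L is regular with pumping length p.
Take w = 0^p 1^p ∈ L (since p ≤ p ≤ 2p), with |w| = 2p ≥ p.
By the pumping lemma, w = xyz with |xy| ≤ p and |y| > 0.
Since the first p symbols of w are all 0's and |xy| ≤ p, y lies entirely in the leading 0-block: y = 0^k for some k with 1 ≤ k ≤ p.
Pump with i = 2: xy^2z = 0^{p+k} 1^p. Now n = p+k > p = m, so the condition n ≤ m fails. Thus xy^2z ∉ L.
This is a contradiction; hence L is not regular.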